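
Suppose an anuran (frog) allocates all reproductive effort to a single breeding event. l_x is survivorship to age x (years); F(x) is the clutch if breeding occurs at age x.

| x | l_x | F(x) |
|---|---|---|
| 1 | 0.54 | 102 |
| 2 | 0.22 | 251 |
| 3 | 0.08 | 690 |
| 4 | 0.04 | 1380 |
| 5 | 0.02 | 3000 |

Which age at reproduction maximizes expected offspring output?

Expected offspring if breeding at age x = l_x × F(x):
  age 1: 0.54 × 102 = 55.080
  age 2: 0.22 × 251 = 55.220
  age 3: 0.08 × 690 = 55.200
  age 4: 0.04 × 1380 = 55.200
  age 5: 0.02 × 3000 = 60.000
Maximum at age 5 (60.000).

5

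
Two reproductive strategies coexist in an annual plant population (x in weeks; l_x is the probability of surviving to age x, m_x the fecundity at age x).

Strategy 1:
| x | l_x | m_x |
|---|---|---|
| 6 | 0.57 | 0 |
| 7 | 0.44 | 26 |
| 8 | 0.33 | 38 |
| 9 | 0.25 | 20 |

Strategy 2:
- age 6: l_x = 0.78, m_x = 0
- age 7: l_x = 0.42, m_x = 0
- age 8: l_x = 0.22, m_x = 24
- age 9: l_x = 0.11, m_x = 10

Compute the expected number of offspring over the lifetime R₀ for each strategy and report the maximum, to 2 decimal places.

28.98

Strategy 1: R₀ = 0.57×0 + 0.44×26 + 0.33×38 + 0.25×20 = 28.9800
Strategy 2: R₀ = 0.78×0 + 0.42×0 + 0.22×24 + 0.11×10 = 6.3800
Highest R₀: strategy 1 with 28.9800.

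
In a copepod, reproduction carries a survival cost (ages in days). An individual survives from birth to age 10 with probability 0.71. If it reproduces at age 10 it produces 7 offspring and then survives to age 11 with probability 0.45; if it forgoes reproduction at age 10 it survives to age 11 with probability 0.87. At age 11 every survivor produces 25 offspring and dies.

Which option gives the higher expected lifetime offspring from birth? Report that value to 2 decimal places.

breed at age 10: R₀ = 0.71 × (7 + 0.45 × 25) = 0.71 × 18.2500 = 12.9575
delay to age 11: R₀ = 0.71 × (0.87 × 25) = 0.71 × 21.7500 = 15.4425
Higher: delay to age 11 (15.4425).

15.44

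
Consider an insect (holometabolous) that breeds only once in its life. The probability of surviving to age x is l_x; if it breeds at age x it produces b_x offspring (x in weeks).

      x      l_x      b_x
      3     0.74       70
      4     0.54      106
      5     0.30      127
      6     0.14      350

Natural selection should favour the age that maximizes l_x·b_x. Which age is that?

4

Expected offspring if breeding at age x = l_x × b_x:
  age 3: 0.74 × 70 = 51.800
  age 4: 0.54 × 106 = 57.240
  age 5: 0.30 × 127 = 38.100
  age 6: 0.14 × 350 = 49.000
Maximum at age 4 (57.240).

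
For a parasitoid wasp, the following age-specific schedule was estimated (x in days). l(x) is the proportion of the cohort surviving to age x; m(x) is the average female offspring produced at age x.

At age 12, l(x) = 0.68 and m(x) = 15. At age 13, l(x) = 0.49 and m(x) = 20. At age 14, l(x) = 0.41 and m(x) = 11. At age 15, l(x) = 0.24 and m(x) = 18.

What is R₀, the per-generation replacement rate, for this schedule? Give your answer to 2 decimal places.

28.83

R₀ = Σ l(x) m(x):
  age 12: 0.68 × 15 = 10.2000
  age 13: 0.49 × 20 = 9.8000
  age 14: 0.41 × 11 = 4.5100
  age 15: 0.24 × 18 = 4.3200
R₀ = 10.2000 + 9.8000 + 4.5100 + 4.3200 = 28.8300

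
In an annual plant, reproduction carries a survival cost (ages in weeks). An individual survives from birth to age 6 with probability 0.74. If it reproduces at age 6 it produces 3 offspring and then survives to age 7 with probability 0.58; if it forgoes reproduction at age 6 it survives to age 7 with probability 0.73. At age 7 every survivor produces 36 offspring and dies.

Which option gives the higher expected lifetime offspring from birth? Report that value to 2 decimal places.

breed at age 6: R₀ = 0.74 × (3 + 0.58 × 36) = 0.74 × 23.8800 = 17.6712
delay to age 7: R₀ = 0.74 × (0.73 × 36) = 0.74 × 26.2800 = 19.4472
Higher: delay to age 7 (19.4472).

19.45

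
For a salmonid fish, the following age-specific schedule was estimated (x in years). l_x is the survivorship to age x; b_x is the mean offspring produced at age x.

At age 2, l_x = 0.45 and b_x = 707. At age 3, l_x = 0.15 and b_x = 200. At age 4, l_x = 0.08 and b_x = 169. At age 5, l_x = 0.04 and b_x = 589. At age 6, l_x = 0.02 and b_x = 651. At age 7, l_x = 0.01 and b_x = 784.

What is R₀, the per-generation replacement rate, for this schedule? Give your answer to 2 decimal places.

R₀ = Σ l_x b_x:
  age 2: 0.45 × 707 = 318.1500
  age 3: 0.15 × 200 = 30.0000
  age 4: 0.08 × 169 = 13.5200
  age 5: 0.04 × 589 = 23.5600
  age 6: 0.02 × 651 = 13.0200
  age 7: 0.01 × 784 = 7.8400
R₀ = 318.1500 + 30.0000 + 13.5200 + 23.5600 + 13.0200 + 7.8400 = 406.0900

406.09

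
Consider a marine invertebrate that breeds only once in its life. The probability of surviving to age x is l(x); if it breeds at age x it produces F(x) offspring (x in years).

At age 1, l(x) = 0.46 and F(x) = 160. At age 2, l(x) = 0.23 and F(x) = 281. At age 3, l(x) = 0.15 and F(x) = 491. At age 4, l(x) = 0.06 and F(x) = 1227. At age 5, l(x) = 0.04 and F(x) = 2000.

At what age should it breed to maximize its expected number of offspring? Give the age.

5

Expected offspring if breeding at age x = l(x) × F(x):
  age 1: 0.46 × 160 = 73.600
  age 2: 0.23 × 281 = 64.630
  age 3: 0.15 × 491 = 73.650
  age 4: 0.06 × 1227 = 73.620
  age 5: 0.04 × 2000 = 80.000
Maximum at age 5 (80.000).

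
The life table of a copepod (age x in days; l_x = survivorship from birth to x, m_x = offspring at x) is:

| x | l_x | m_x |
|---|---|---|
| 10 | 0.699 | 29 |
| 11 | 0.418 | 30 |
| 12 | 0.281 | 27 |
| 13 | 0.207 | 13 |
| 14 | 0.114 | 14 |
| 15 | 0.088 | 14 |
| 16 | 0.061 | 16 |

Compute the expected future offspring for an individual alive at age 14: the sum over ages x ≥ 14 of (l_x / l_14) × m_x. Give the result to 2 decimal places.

33.37

l_14 = 0.114. Conditional survival from age 14 to x is l_x / l_14.
  x=14: (0.114/0.114) × 14 = 14.0000
  x=15: (0.088/0.114) × 14 = 10.8070
  x=16: (0.061/0.114) × 16 = 8.5614
Sum = 14.0000 + 10.8070 + 8.5614 = 33.3684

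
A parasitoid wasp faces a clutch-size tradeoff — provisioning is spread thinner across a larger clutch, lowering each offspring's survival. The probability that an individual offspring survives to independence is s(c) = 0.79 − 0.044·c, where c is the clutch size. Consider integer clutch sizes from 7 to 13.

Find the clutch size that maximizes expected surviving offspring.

9

Expected surviving offspring = c × s(c):
  c=7: 7 × 0.482 = 3.374
  c=8: 8 × 0.438 = 3.504
  c=9: 9 × 0.394 = 3.546
  c=10: 10 × 0.350 = 3.500
  c=11: 11 × 0.306 = 3.366
  c=12: 12 × 0.262 = 3.144
  c=13: 13 × 0.218 = 2.834
Maximum at c = 9 (3.546 surviving offspring).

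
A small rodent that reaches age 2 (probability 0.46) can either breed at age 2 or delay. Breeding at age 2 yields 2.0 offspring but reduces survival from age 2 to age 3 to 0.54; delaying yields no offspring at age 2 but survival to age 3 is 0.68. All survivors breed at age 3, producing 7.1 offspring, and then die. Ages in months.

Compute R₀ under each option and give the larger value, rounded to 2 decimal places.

2.68

breed at age 2: R₀ = 0.46 × (2.0 + 0.54 × 7.1) = 0.46 × 5.8340 = 2.6836
delay to age 3: R₀ = 0.46 × (0.68 × 7.1) = 0.46 × 4.8280 = 2.2209
Higher: breed at age 2 (2.6836).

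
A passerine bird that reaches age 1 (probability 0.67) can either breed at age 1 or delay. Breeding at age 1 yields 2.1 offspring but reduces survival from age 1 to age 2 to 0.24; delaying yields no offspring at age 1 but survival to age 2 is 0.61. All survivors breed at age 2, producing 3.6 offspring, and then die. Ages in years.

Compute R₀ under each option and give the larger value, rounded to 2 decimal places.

breed at age 1: R₀ = 0.67 × (2.1 + 0.24 × 3.6) = 0.67 × 2.9640 = 1.9859
delay to age 2: R₀ = 0.67 × (0.61 × 3.6) = 0.67 × 2.1960 = 1.4713
Higher: breed at age 1 (1.9859).

1.99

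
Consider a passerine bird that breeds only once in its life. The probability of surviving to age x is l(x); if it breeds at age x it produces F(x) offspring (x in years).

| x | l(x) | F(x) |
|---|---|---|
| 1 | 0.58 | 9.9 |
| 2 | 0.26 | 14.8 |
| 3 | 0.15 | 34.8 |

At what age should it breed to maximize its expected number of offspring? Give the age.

1

Expected offspring if breeding at age x = l(x) × F(x):
  age 1: 0.58 × 9.9 = 5.742
  age 2: 0.26 × 14.8 = 3.848
  age 3: 0.15 × 34.8 = 5.220
Maximum at age 1 (5.742).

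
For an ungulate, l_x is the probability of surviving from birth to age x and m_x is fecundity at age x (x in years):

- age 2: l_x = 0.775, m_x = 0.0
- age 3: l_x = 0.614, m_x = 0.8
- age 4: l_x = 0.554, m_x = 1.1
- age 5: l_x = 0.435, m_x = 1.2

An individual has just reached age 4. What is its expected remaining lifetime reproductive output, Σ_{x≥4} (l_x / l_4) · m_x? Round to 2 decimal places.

2.04

l_4 = 0.554. Conditional survival from age 4 to x is l_x / l_4.
  x=4: (0.554/0.554) × 1.1 = 1.1000
  x=5: (0.435/0.554) × 1.2 = 0.9422
Sum = 1.1000 + 0.9422 = 2.0422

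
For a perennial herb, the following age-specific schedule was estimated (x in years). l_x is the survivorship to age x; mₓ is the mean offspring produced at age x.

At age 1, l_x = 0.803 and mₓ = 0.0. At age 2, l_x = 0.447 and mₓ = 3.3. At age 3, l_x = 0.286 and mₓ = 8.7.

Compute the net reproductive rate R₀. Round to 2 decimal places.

R₀ = Σ l_x mₓ:
  age 1: 0.803 × 0.0 = 0.0000
  age 2: 0.447 × 3.3 = 1.4751
  age 3: 0.286 × 8.7 = 2.4882
R₀ = 0.0000 + 1.4751 + 2.4882 = 3.9633

3.96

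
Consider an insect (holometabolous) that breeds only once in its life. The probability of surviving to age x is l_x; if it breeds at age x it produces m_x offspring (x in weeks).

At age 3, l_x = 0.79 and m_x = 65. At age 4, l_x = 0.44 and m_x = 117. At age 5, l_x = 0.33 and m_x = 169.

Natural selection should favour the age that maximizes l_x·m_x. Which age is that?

5

Expected offspring if breeding at age x = l_x × m_x:
  age 3: 0.79 × 65 = 51.350
  age 4: 0.44 × 117 = 51.480
  age 5: 0.33 × 169 = 55.770
Maximum at age 5 (55.770).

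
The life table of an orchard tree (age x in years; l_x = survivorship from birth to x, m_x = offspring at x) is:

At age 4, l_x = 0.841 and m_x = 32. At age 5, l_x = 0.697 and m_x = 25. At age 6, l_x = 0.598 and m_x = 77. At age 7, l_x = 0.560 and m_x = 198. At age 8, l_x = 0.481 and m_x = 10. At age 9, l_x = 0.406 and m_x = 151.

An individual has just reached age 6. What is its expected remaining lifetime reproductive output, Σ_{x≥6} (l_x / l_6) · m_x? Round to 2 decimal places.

l_6 = 0.598. Conditional survival from age 6 to x is l_x / l_6.
  x=6: (0.598/0.598) × 77 = 77.0000
  x=7: (0.560/0.598) × 198 = 185.4181
  x=8: (0.481/0.598) × 10 = 8.0435
  x=9: (0.406/0.598) × 151 = 102.5184
Sum = 77.0000 + 185.4181 + 8.0435 + 102.5184 = 372.9799

372.98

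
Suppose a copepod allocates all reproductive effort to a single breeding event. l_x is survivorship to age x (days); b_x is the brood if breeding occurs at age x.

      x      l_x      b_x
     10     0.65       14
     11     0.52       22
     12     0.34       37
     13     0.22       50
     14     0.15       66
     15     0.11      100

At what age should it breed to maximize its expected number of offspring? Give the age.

12

Expected offspring if breeding at age x = l_x × b_x:
  age 10: 0.65 × 14 = 9.100
  age 11: 0.52 × 22 = 11.440
  age 12: 0.34 × 37 = 12.580
  age 13: 0.22 × 50 = 11.000
  age 14: 0.15 × 66 = 9.900
  age 15: 0.11 × 100 = 11.000
Maximum at age 12 (12.580).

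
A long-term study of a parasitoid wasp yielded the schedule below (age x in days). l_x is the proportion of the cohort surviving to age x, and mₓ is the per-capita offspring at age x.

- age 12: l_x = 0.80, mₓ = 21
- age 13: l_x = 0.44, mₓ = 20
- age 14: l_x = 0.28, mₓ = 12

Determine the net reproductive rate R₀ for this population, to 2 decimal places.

R₀ = Σ l_x mₓ:
  age 12: 0.80 × 21 = 16.8000
  age 13: 0.44 × 20 = 8.8000
  age 14: 0.28 × 12 = 3.3600
R₀ = 16.8000 + 8.8000 + 3.3600 = 28.9600

28.96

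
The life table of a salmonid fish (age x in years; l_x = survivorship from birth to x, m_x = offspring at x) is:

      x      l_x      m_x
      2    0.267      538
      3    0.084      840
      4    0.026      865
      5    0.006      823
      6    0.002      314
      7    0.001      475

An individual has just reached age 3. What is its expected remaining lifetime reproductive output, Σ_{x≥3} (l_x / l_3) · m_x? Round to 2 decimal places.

l_3 = 0.084. Conditional survival from age 3 to x is l_x / l_3.
  x=3: (0.084/0.084) × 840 = 840.0000
  x=4: (0.026/0.084) × 865 = 267.7381
  x=5: (0.006/0.084) × 823 = 58.7857
  x=6: (0.002/0.084) × 314 = 7.4762
  x=7: (0.001/0.084) × 475 = 5.6548
Sum = 840.0000 + 267.7381 + 58.7857 + 7.4762 + 5.6548 = 1179.6548

1179.65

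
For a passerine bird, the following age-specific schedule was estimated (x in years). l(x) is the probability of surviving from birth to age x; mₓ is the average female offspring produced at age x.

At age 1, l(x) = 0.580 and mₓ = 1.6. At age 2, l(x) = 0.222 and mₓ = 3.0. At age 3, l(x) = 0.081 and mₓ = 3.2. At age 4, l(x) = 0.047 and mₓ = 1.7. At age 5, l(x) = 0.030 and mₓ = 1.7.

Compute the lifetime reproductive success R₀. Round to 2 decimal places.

1.98

R₀ = Σ l(x) mₓ:
  age 1: 0.580 × 1.6 = 0.9280
  age 2: 0.222 × 3.0 = 0.6660
  age 3: 0.081 × 3.2 = 0.2592
  age 4: 0.047 × 1.7 = 0.0799
  age 5: 0.030 × 1.7 = 0.0510
R₀ = 0.9280 + 0.6660 + 0.2592 + 0.0799 + 0.0510 = 1.9841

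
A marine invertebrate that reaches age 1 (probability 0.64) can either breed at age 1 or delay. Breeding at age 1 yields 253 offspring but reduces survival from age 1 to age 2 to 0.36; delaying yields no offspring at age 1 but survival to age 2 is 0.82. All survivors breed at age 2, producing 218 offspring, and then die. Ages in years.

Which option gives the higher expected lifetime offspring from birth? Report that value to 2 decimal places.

212.15

breed at age 1: R₀ = 0.64 × (253 + 0.36 × 218) = 0.64 × 331.4800 = 212.1472
delay to age 2: R₀ = 0.64 × (0.82 × 218) = 0.64 × 178.7600 = 114.4064
Higher: breed at age 1 (212.1472).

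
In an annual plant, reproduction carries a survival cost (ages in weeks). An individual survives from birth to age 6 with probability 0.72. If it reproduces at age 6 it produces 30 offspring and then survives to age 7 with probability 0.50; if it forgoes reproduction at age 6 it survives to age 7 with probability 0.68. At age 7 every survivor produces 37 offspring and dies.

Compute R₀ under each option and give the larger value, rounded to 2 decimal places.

breed at age 6: R₀ = 0.72 × (30 + 0.50 × 37) = 0.72 × 48.5000 = 34.9200
delay to age 7: R₀ = 0.72 × (0.68 × 37) = 0.72 × 25.1600 = 18.1152
Higher: breed at age 6 (34.9200).

34.92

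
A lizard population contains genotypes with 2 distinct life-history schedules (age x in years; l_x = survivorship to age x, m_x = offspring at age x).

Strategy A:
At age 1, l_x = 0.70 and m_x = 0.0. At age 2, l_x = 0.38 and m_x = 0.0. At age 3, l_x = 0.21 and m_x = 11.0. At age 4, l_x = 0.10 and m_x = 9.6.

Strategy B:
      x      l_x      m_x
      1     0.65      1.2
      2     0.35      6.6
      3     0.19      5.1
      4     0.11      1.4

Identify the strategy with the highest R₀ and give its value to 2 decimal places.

Strategy A: R₀ = 0.70×0.0 + 0.38×0.0 + 0.21×11.0 + 0.10×9.6 = 3.2700
Strategy B: R₀ = 0.65×1.2 + 0.35×6.6 + 0.19×5.1 + 0.11×1.4 = 4.2130
Highest R₀: strategy B with 4.2130.

4.21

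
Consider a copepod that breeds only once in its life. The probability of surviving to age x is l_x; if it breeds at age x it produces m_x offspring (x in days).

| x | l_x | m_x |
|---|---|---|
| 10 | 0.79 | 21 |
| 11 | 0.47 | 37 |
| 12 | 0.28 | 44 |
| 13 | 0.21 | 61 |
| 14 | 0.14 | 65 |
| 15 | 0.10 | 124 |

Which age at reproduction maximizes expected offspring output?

Expected offspring if breeding at age x = l_x × m_x:
  age 10: 0.79 × 21 = 16.590
  age 11: 0.47 × 37 = 17.390
  age 12: 0.28 × 44 = 12.320
  age 13: 0.21 × 61 = 12.810
  age 14: 0.14 × 65 = 9.100
  age 15: 0.10 × 124 = 12.400
Maximum at age 11 (17.390).

11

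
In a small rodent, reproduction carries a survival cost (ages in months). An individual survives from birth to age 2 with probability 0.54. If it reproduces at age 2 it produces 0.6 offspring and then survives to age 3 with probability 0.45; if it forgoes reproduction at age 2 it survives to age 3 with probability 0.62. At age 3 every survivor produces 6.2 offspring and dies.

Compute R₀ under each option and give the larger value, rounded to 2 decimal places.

breed at age 2: R₀ = 0.54 × (0.6 + 0.45 × 6.2) = 0.54 × 3.3900 = 1.8306
delay to age 3: R₀ = 0.54 × (0.62 × 6.2) = 0.54 × 3.8440 = 2.0758
Higher: delay to age 3 (2.0758).

2.08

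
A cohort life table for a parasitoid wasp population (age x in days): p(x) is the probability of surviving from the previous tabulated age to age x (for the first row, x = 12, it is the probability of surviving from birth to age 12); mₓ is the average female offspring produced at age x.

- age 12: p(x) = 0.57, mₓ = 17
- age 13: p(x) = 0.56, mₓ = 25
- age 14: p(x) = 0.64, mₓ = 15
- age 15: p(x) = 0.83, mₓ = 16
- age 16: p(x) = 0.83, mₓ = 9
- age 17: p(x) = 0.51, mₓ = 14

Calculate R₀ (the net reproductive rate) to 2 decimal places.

Survivorship from birth: l_x = p_12·p_13·…·p_x.
  l_12 = 0.57000
  l_13 = 0.31920
  l_14 = 0.20429
  l_15 = 0.16956
  l_16 = 0.14073
  l_17 = 0.07177
R₀ = Σ l_x mₓ:
  age 12: 0.57000 × 17 = 9.6900
  age 13: 0.31920 × 25 = 7.9800
  age 14: 0.20429 × 15 = 3.0644
  age 15: 0.16956 × 16 = 2.7130
  age 16: 0.14073 × 9 = 1.2666
  age 17: 0.07177 × 14 = 1.0048
R₀ = 9.6900 + 7.9800 + 3.0644 + 2.7130 + 1.2666 + 1.0048 = 25.7187

25.72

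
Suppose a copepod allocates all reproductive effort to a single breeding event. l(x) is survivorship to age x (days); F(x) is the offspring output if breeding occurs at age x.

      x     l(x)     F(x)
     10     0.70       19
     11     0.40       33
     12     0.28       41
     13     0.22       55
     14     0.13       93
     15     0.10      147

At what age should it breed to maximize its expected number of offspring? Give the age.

15

Expected offspring if breeding at age x = l(x) × F(x):
  age 10: 0.70 × 19 = 13.300
  age 11: 0.40 × 33 = 13.200
  age 12: 0.28 × 41 = 11.480
  age 13: 0.22 × 55 = 12.100
  age 14: 0.13 × 93 = 12.090
  age 15: 0.10 × 147 = 14.700
Maximum at age 15 (14.700).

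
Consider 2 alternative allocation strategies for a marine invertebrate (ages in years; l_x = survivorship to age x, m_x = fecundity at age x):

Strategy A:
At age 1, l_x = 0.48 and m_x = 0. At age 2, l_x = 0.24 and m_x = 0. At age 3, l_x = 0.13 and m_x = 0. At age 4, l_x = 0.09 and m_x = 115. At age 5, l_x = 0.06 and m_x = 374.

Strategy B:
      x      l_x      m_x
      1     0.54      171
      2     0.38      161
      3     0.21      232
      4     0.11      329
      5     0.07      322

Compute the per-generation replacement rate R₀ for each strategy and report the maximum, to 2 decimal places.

260.97

Strategy A: R₀ = 0.48×0 + 0.24×0 + 0.13×0 + 0.09×115 + 0.06×374 = 32.7900
Strategy B: R₀ = 0.54×171 + 0.38×161 + 0.21×232 + 0.11×329 + 0.07×322 = 260.9700
Highest R₀: strategy B with 260.9700.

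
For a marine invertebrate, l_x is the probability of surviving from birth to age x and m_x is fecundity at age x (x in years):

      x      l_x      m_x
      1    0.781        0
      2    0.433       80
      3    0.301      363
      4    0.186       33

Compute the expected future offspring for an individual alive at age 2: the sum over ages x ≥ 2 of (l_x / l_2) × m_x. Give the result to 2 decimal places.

l_2 = 0.433. Conditional survival from age 2 to x is l_x / l_2.
  x=2: (0.433/0.433) × 80 = 80.0000
  x=3: (0.301/0.433) × 363 = 252.3395
  x=4: (0.186/0.433) × 33 = 14.1755
Sum = 80.0000 + 252.3395 + 14.1755 = 346.5150

346.52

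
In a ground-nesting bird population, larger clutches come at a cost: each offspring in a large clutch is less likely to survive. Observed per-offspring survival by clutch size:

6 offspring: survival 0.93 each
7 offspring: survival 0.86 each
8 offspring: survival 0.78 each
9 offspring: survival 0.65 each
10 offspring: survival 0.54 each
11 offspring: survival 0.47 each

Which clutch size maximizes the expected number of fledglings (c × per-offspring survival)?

Expected fledglings = c × s(c):
  c=6: 6 × 0.93 = 5.580
  c=7: 7 × 0.86 = 6.020
  c=8: 8 × 0.78 = 6.240
  c=9: 9 × 0.65 = 5.850
  c=10: 10 × 0.54 = 5.400
  c=11: 11 × 0.47 = 5.170
Maximum at c = 8 (6.240 fledglings).

8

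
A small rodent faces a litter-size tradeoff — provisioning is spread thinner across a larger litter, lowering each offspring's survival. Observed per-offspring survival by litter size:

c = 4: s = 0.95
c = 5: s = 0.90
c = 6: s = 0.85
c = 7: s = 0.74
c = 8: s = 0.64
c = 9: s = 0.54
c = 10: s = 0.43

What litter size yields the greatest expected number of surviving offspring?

7

Expected surviving offspring = c × s(c):
  c=4: 4 × 0.95 = 3.800
  c=5: 5 × 0.90 = 4.500
  c=6: 6 × 0.85 = 5.100
  c=7: 7 × 0.74 = 5.180
  c=8: 8 × 0.64 = 5.120
  c=9: 9 × 0.54 = 4.860
  c=10: 10 × 0.43 = 4.300
Maximum at c = 7 (5.180 surviving offspring).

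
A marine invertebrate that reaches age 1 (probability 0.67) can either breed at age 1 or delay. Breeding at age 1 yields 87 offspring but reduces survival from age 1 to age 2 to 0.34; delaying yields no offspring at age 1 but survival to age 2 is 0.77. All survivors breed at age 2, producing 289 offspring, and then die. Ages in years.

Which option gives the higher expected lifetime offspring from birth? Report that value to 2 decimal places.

149.10

breed at age 1: R₀ = 0.67 × (87 + 0.34 × 289) = 0.67 × 185.2600 = 124.1242
delay to age 2: R₀ = 0.67 × (0.77 × 289) = 0.67 × 222.5300 = 149.0951
Higher: delay to age 2 (149.0951).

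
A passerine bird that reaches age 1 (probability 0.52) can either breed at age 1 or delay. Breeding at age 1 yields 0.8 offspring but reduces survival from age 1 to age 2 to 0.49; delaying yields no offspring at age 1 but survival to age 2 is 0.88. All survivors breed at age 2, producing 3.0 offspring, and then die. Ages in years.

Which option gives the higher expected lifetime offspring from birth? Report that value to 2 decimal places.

1.37

breed at age 1: R₀ = 0.52 × (0.8 + 0.49 × 3.0) = 0.52 × 2.2700 = 1.1804
delay to age 2: R₀ = 0.52 × (0.88 × 3.0) = 0.52 × 2.6400 = 1.3728
Higher: delay to age 2 (1.3728).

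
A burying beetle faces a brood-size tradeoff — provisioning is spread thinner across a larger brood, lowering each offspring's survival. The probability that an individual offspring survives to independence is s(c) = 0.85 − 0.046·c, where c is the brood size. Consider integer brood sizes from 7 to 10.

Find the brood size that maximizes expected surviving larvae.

9

Expected surviving larvae = c × s(c):
  c=7: 7 × 0.528 = 3.696
  c=8: 8 × 0.482 = 3.856
  c=9: 9 × 0.436 = 3.924
  c=10: 10 × 0.390 = 3.900
Maximum at c = 9 (3.924 surviving larvae).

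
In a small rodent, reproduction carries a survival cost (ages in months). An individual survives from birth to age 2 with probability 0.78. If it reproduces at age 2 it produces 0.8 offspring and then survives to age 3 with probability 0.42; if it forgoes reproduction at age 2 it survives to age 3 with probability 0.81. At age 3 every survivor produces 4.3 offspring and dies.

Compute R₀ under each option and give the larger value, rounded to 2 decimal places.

2.72

breed at age 2: R₀ = 0.78 × (0.8 + 0.42 × 4.3) = 0.78 × 2.6060 = 2.0327
delay to age 3: R₀ = 0.78 × (0.81 × 4.3) = 0.78 × 3.4830 = 2.7167
Higher: delay to age 3 (2.7167).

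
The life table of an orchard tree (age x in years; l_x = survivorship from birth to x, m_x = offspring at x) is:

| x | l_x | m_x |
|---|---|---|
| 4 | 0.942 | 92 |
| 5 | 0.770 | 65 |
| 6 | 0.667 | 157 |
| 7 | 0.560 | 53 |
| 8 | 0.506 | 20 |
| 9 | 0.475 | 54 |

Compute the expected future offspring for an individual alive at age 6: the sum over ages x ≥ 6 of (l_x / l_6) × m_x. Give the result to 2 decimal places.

255.13

l_6 = 0.667. Conditional survival from age 6 to x is l_x / l_6.
  x=6: (0.667/0.667) × 157 = 157.0000
  x=7: (0.560/0.667) × 53 = 44.4978
  x=8: (0.506/0.667) × 20 = 15.1724
  x=9: (0.475/0.667) × 54 = 38.4558
Sum = 157.0000 + 44.4978 + 15.1724 + 38.4558 = 255.1259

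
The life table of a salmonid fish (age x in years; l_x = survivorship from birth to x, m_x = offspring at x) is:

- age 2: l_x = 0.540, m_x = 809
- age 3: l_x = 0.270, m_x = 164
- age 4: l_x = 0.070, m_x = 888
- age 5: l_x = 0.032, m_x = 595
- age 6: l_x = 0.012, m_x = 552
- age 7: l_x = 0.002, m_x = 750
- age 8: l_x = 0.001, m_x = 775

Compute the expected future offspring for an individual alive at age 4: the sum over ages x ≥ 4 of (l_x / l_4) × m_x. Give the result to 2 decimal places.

l_4 = 0.070. Conditional survival from age 4 to x is l_x / l_4.
  x=4: (0.070/0.070) × 888 = 888.0000
  x=5: (0.032/0.070) × 595 = 272.0000
  x=6: (0.012/0.070) × 552 = 94.6286
  x=7: (0.002/0.070) × 750 = 21.4286
  x=8: (0.001/0.070) × 775 = 11.0714
Sum = 888.0000 + 272.0000 + 94.6286 + 21.4286 + 11.0714 = 1287.1286

1287.13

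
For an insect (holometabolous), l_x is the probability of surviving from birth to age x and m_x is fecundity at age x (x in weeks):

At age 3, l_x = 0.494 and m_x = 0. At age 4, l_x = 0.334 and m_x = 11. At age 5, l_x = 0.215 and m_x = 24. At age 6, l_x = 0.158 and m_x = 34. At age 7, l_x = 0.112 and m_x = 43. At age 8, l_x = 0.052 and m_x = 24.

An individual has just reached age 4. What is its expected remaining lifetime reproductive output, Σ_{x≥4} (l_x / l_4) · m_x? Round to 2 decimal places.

60.69

l_4 = 0.334. Conditional survival from age 4 to x is l_x / l_4.
  x=4: (0.334/0.334) × 11 = 11.0000
  x=5: (0.215/0.334) × 24 = 15.4491
  x=6: (0.158/0.334) × 34 = 16.0838
  x=7: (0.112/0.334) × 43 = 14.4192
  x=8: (0.052/0.334) × 24 = 3.7365
Sum = 11.0000 + 15.4491 + 16.0838 + 14.4192 + 3.7365 = 60.6886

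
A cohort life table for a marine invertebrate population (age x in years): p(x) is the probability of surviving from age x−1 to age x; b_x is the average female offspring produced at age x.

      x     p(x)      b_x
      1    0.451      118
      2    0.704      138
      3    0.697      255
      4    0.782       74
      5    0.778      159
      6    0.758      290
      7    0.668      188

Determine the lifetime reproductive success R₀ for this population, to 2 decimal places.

230.09

Survivorship from birth: l_x = p_1·p_2·…·p_x.
  l_1 = 0.45100
  l_2 = 0.31750
  l_3 = 0.22130
  l_4 = 0.17306
  l_5 = 0.13464
  l_6 = 0.10206
  l_7 = 0.06817
R₀ = Σ l_x b_x:
  age 1: 0.45100 × 118 = 53.2180
  age 2: 0.31750 × 138 = 43.8150
  age 3: 0.22130 × 255 = 56.4315
  age 4: 0.17306 × 74 = 12.8064
  age 5: 0.13464 × 159 = 21.4078
  age 6: 0.10206 × 290 = 29.5974
  age 7: 0.06817 × 188 = 12.8160
R₀ = 53.2180 + 43.8150 + 56.4315 + 12.8064 + 21.4078 + 29.5974 + 12.8160 = 230.0921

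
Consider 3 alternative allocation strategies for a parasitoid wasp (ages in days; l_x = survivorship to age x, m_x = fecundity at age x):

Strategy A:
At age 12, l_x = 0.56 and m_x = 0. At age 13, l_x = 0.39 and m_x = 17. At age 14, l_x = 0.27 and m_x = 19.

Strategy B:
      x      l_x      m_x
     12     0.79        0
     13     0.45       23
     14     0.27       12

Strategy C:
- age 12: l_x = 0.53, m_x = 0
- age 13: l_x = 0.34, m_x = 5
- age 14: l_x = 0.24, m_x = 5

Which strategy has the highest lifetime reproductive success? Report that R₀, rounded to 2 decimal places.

13.59

Strategy A: R₀ = 0.56×0 + 0.39×17 + 0.27×19 = 11.7600
Strategy B: R₀ = 0.79×0 + 0.45×23 + 0.27×12 = 13.5900
Strategy C: R₀ = 0.53×0 + 0.34×5 + 0.24×5 = 2.9000
Highest R₀: strategy B with 13.5900.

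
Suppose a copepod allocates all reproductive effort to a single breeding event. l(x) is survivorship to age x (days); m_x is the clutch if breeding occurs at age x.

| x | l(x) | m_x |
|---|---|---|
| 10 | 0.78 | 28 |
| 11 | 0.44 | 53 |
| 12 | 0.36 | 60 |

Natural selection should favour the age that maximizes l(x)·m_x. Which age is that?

Expected offspring if breeding at age x = l(x) × m_x:
  age 10: 0.78 × 28 = 21.840
  age 11: 0.44 × 53 = 23.320
  age 12: 0.36 × 60 = 21.600
Maximum at age 11 (23.320).

11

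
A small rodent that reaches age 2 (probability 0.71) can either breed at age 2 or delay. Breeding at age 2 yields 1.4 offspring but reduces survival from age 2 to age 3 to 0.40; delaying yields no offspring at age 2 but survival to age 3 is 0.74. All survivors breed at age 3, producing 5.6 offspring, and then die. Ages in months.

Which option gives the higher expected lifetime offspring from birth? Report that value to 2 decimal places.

2.94

breed at age 2: R₀ = 0.71 × (1.4 + 0.40 × 5.6) = 0.71 × 3.6400 = 2.5844
delay to age 3: R₀ = 0.71 × (0.74 × 5.6) = 0.71 × 4.1440 = 2.9422
Higher: delay to age 3 (2.9422).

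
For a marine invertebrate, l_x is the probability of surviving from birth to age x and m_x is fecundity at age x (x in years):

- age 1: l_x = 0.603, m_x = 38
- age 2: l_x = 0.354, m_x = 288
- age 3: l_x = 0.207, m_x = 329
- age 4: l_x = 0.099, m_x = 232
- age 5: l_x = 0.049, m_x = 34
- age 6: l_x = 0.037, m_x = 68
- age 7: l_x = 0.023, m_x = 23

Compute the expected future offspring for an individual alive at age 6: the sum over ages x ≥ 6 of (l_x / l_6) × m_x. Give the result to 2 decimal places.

82.30

l_6 = 0.037. Conditional survival from age 6 to x is l_x / l_6.
  x=6: (0.037/0.037) × 68 = 68.0000
  x=7: (0.023/0.037) × 23 = 14.2973
Sum = 68.0000 + 14.2973 = 82.2973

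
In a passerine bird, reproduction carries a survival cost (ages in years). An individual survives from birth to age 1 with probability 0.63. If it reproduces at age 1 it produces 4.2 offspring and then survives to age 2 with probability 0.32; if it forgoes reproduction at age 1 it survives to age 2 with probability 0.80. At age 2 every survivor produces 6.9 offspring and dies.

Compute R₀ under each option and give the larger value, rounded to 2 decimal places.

breed at age 1: R₀ = 0.63 × (4.2 + 0.32 × 6.9) = 0.63 × 6.4080 = 4.0370
delay to age 2: R₀ = 0.63 × (0.80 × 6.9) = 0.63 × 5.5200 = 3.4776
Higher: breed at age 1 (4.0370).

4.04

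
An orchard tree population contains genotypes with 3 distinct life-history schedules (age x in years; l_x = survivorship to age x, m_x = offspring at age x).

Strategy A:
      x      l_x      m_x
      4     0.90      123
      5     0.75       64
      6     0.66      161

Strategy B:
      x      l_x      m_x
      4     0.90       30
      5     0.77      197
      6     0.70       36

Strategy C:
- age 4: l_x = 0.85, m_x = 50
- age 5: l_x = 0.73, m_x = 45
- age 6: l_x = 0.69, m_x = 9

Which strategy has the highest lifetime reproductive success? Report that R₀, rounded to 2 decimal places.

Strategy A: R₀ = 0.90×123 + 0.75×64 + 0.66×161 = 264.9600
Strategy B: R₀ = 0.90×30 + 0.77×197 + 0.70×36 = 203.8900
Strategy C: R₀ = 0.85×50 + 0.73×45 + 0.69×9 = 81.5600
Highest R₀: strategy A with 264.9600.

264.96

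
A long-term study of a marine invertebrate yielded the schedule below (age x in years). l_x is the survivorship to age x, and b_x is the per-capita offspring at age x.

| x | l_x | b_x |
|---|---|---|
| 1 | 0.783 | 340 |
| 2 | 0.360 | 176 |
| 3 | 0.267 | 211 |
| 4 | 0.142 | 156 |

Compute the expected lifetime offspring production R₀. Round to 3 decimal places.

408.069

R₀ = Σ l_x b_x:
  age 1: 0.783 × 340 = 266.2200
  age 2: 0.360 × 176 = 63.3600
  age 3: 0.267 × 211 = 56.3370
  age 4: 0.142 × 156 = 22.1520
R₀ = 266.2200 + 63.3600 + 56.3370 + 22.1520 = 408.0690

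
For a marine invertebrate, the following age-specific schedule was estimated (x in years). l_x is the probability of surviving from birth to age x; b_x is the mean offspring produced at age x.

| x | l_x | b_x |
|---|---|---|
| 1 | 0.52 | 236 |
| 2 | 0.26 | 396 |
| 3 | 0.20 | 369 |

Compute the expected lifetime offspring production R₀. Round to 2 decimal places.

R₀ = Σ l_x b_x:
  age 1: 0.52 × 236 = 122.7200
  age 2: 0.26 × 396 = 102.9600
  age 3: 0.20 × 369 = 73.8000
R₀ = 122.7200 + 102.9600 + 73.8000 = 299.4800

299.48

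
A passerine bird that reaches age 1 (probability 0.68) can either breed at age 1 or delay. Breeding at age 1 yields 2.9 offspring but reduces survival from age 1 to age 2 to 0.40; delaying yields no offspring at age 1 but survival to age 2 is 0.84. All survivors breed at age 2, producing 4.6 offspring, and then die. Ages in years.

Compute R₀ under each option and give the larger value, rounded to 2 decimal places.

3.22

breed at age 1: R₀ = 0.68 × (2.9 + 0.40 × 4.6) = 0.68 × 4.7400 = 3.2232
delay to age 2: R₀ = 0.68 × (0.84 × 4.6) = 0.68 × 3.8640 = 2.6275
Higher: breed at age 1 (3.2232).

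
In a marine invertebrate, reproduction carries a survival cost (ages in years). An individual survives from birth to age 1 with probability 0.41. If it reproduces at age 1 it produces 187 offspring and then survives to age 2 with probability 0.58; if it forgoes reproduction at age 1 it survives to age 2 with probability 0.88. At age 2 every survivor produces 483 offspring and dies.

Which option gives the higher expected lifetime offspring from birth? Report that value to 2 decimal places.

breed at age 1: R₀ = 0.41 × (187 + 0.58 × 483) = 0.41 × 467.1400 = 191.5274
delay to age 2: R₀ = 0.41 × (0.88 × 483) = 0.41 × 425.0400 = 174.2664
Higher: breed at age 1 (191.5274).

191.53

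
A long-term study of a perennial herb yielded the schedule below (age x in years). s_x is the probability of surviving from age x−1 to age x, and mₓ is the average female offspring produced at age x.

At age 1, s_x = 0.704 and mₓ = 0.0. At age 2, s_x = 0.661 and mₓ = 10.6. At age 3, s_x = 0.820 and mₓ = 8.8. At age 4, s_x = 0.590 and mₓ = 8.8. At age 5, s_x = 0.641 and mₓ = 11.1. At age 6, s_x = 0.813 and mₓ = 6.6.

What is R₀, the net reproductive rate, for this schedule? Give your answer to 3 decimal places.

12.648

Survivorship from birth: l_x = s_1·s_2·…·s_x.
  l_1 = 0.70400
  l_2 = 0.46534
  l_3 = 0.38158
  l_4 = 0.22513
  l_5 = 0.14431
  l_6 = 0.11732
R₀ = Σ l_x mₓ:
  age 1: 0.70400 × 0.0 = 0.0000
  age 2: 0.46534 × 10.6 = 4.9326
  age 3: 0.38158 × 8.8 = 3.3579
  age 4: 0.22513 × 8.8 = 1.9811
  age 5: 0.14431 × 11.1 = 1.6018
  age 6: 0.11732 × 6.6 = 0.7743
R₀ = 0.0000 + 4.9326 + 3.3579 + 1.9811 + 1.6018 + 0.7743 = 12.6478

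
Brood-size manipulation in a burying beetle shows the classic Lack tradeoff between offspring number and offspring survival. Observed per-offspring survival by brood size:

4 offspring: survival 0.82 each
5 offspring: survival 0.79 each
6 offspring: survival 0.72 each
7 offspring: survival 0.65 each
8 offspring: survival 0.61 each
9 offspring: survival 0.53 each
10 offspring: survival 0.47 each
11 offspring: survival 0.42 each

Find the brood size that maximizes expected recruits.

Expected recruits = c × s(c):
  c=4: 4 × 0.82 = 3.280
  c=5: 5 × 0.79 = 3.950
  c=6: 6 × 0.72 = 4.320
  c=7: 7 × 0.65 = 4.550
  c=8: 8 × 0.61 = 4.880
  c=9: 9 × 0.53 = 4.770
  c=10: 10 × 0.47 = 4.700
  c=11: 11 × 0.42 = 4.620
Maximum at c = 8 (4.880 recruits).

8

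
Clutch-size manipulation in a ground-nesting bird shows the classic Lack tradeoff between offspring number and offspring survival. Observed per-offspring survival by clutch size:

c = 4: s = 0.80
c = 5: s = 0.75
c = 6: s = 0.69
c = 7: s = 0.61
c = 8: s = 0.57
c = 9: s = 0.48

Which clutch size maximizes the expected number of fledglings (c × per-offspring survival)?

Expected fledglings = c × s(c):
  c=4: 4 × 0.80 = 3.200
  c=5: 5 × 0.75 = 3.750
  c=6: 6 × 0.69 = 4.140
  c=7: 7 × 0.61 = 4.270
  c=8: 8 × 0.57 = 4.560
  c=9: 9 × 0.48 = 4.320
Maximum at c = 8 (4.560 fledglings).

8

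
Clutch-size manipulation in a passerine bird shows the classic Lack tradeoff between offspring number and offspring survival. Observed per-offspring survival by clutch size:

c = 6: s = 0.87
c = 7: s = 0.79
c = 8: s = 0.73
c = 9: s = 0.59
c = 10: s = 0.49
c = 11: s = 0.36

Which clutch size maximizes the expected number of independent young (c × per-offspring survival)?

Expected independent young = c × s(c):
  c=6: 6 × 0.87 = 5.220
  c=7: 7 × 0.79 = 5.530
  c=8: 8 × 0.73 = 5.840
  c=9: 9 × 0.59 = 5.310
  c=10: 10 × 0.49 = 4.900
  c=11: 11 × 0.36 = 3.960
Maximum at c = 8 (5.840 independent young).

8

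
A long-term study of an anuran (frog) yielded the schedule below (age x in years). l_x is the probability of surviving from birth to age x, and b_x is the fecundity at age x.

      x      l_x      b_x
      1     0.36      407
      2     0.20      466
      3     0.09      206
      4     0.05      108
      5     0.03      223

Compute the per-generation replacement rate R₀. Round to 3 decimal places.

R₀ = Σ l_x b_x:
  age 1: 0.36 × 407 = 146.5200
  age 2: 0.20 × 466 = 93.2000
  age 3: 0.09 × 206 = 18.5400
  age 4: 0.05 × 108 = 5.4000
  age 5: 0.03 × 223 = 6.6900
R₀ = 146.5200 + 93.2000 + 18.5400 + 5.4000 + 6.6900 = 270.3500

270.350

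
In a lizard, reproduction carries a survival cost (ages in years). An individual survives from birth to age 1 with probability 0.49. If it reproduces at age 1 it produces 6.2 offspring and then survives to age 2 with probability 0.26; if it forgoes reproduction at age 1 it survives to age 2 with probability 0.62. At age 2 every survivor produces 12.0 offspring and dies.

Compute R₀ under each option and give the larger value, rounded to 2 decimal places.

4.57

breed at age 1: R₀ = 0.49 × (6.2 + 0.26 × 12.0) = 0.49 × 9.3200 = 4.5668
delay to age 2: R₀ = 0.49 × (0.62 × 12.0) = 0.49 × 7.4400 = 3.6456
Higher: breed at age 1 (4.5668).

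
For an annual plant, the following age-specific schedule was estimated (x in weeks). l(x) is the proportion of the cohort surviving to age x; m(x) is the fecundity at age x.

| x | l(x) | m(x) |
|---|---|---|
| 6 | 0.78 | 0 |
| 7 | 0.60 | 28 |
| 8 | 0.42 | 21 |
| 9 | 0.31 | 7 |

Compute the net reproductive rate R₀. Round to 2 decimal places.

27.79

R₀ = Σ l(x) m(x):
  age 6: 0.78 × 0 = 0.0000
  age 7: 0.60 × 28 = 16.8000
  age 8: 0.42 × 21 = 8.8200
  age 9: 0.31 × 7 = 2.1700
R₀ = 0.0000 + 16.8000 + 8.8200 + 2.1700 = 27.7900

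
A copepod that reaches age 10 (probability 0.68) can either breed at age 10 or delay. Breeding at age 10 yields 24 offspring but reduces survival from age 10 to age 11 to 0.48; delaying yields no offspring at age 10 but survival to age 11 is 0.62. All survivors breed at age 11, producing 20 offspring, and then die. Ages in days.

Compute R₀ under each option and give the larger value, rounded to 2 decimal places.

breed at age 10: R₀ = 0.68 × (24 + 0.48 × 20) = 0.68 × 33.6000 = 22.8480
delay to age 11: R₀ = 0.68 × (0.62 × 20) = 0.68 × 12.4000 = 8.4320
Higher: breed at age 10 (22.8480).

22.85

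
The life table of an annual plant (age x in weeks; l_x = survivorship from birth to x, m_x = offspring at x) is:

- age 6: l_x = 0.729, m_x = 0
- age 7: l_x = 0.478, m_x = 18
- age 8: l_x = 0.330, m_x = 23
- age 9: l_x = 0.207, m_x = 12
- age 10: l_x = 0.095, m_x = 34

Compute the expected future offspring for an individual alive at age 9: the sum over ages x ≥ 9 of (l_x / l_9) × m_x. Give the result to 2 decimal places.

27.60

l_9 = 0.207. Conditional survival from age 9 to x is l_x / l_9.
  x=9: (0.207/0.207) × 12 = 12.0000
  x=10: (0.095/0.207) × 34 = 15.6039
Sum = 12.0000 + 15.6039 = 27.6039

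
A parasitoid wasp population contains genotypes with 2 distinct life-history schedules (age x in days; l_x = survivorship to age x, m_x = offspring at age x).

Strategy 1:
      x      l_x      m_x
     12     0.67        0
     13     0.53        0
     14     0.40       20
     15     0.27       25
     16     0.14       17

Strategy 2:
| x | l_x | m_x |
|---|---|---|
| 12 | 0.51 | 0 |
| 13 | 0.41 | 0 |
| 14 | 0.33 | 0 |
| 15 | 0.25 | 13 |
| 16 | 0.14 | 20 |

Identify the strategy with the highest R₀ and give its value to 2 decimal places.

Strategy 1: R₀ = 0.67×0 + 0.53×0 + 0.40×20 + 0.27×25 + 0.14×17 = 17.1300
Strategy 2: R₀ = 0.51×0 + 0.41×0 + 0.33×0 + 0.25×13 + 0.14×20 = 6.0500
Highest R₀: strategy 1 with 17.1300.

17.13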